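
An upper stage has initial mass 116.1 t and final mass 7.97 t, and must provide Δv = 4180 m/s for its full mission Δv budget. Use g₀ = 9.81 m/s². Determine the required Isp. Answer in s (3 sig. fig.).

Isp ≈ 159 s

ln(m₀/m_f) = ln(116100/7970) = ln(14.57) = 2.6788.
Using Δv = v_e ln(m₀/m_f): v_e = Δv / ln(m₀/m_f) = 4180 / 2.6788 = 1560.4 m/s.
Isp = v_e / g₀ = 1560.4 / 9.81 = 159.1 s.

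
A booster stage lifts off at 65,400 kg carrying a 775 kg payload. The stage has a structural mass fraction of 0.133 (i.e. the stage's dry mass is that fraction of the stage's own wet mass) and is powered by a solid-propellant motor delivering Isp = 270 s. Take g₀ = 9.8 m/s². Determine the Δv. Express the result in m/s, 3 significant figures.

Stage wet mass = m₀ − payload = 65,400 − 775 = 64,625 kg.
Stage dry mass = ε × stage wet mass = 0.133 × 64,625 = 8,595.13 kg.
Burnout mass m_f = stage dry + payload = 8,595.13 + 775 = 9,370.13 kg.
v_e = Isp · g₀ = 270 × 9.8 = 2646.0 m/s.
From the ideal rocket equation, Δv = v_e · ln(65,400/9,370.13) = 2646.0 × ln(6.98) = 2646.0 × 1.9430 ≈ 5141 m/s.

Δv ≈ 5140 m/s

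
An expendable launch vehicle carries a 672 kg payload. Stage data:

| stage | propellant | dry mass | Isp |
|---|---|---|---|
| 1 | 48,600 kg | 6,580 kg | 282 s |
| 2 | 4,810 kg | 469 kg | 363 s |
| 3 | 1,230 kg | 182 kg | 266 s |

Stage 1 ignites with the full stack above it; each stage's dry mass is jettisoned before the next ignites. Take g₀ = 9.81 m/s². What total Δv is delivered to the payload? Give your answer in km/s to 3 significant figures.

Δv ≈ 10.3 km/s

Ignition mass of stage 1 = 48,600+6,580 + 4,810+469 + 1,230+182 + 672 = 62,543 kg.
Stage 1: m₀ = 62,543 kg, m_f = 62,543 − 48,600 = 13,943 kg; Δv = 282×9.81×ln(4.486) = 2766.4×1.5009 ≈ 4152 m/s.
Stage 2: m₀ = 7,363 kg, m_f = 7,363 − 4,810 = 2,553 kg; Δv = 363×9.81×ln(2.884) = 3561.0×1.0592 ≈ 3772 m/s.
Stage 3: m₀ = 2,084 kg, m_f = 2,084 − 1,230 = 854 kg; Δv = 266×9.81×ln(2.44) = 2609.5×0.8921 ≈ 2328 m/s.
Total Δv = 4152 + 3772 + 2328 = 10252 m/s.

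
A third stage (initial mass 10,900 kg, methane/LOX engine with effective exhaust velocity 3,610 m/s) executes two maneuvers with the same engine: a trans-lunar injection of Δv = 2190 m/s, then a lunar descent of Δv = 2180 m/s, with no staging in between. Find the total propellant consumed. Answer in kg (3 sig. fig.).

After the first burn: m = 10900 × exp(−2190/3610.0) = 10900 × 0.54518 = 5,942.46 kg.
After the second burn: m = 5,942.46 × exp(−2180/3610.0) = 5,942.46 × 0.54669 = 3,248.68 kg.
Total propellant = m₀ − m_final = 10900 − 3,248.68 = 7,651.32 kg.

total propellant consumed ≈ 7650 kg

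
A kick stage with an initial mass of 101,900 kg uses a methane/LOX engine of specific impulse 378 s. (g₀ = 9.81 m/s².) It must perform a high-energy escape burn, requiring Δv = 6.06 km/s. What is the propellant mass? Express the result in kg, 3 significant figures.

v_e = Isp · g₀ = 378 × 9.81 = 3708.2 m/s.
Using Δv = v_e ln(m₀/m_f): m₀/m_f = exp(Δv / v_e) = exp(6060 / 3708.2) = exp(1.6342) = 5.1255.
m_f = 101,900 / 5.1255 = 19,881 kg, so propellant = m₀ − m_f = 101,900 − 19,881 = 82,019 kg.

propellant mass ≈ 82000 kg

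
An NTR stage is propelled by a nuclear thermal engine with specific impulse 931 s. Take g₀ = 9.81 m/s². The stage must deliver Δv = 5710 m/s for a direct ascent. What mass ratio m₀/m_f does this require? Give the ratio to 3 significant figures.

v_e = Isp · g₀ = 931 × 9.81 = 9133.1 m/s.
By the Tsiolkovsky rocket equation, m₀/m_f = exp(Δv / v_e) = exp(5710 / 9133.1) = exp(0.6252) = 1.8686.

mass ratio ≈ 1.87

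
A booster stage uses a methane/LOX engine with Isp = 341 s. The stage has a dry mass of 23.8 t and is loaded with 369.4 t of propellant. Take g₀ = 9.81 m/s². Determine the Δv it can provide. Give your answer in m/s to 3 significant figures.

Δv ≈ 9380 m/s

v_e = Isp · g₀ = 341 × 9.81 = 3345.2 m/s.
m₀ = m_dry + m_prop = 23.8 + 369.4 = 393.2 t.
By the Tsiolkovsky rocket equation, Δv = v_e · ln(m₀/m_f) = 3345.2 × ln(16.52) = 3345.2 × 2.8046 ≈ 9382.1 m/s.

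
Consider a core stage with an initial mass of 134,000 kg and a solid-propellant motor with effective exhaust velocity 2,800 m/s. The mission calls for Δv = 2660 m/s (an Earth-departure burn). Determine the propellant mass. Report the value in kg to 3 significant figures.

propellant mass ≈ 82200 kg

m₀/m_f = exp(Δv / v_e) = exp(2660 / 2800.0) = exp(0.9500) = 2.5857.
m_f = 134,000 / 2.5857 = 51,823.5 kg, so propellant = m₀ − m_f = 134,000 − 51,823.5 = 82,176.5 kg.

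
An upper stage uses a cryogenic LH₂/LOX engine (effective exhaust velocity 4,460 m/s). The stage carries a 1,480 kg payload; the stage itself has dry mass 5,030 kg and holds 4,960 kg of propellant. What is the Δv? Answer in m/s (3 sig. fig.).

Δv ≈ 2530 m/s

m₀ = payload + dry + propellant = 1,480 + 5,030 + 4,960 = 11,470 kg.
m_f = payload + dry = 1,480 + 5,030 = 6,510 kg.
Δv = v_e · ln(m₀/m_f) = 4460.0 × ln(1.762) = 4460.0 × 0.5664 ≈ 2526.1 m/s.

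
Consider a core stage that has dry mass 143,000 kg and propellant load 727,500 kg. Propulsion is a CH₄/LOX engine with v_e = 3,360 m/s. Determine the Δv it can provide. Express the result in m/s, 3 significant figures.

Δv ≈ 6070 m/s

m₀ = m_dry + m_prop = 143,000 + 727,500 = 870,500 kg.
Δv = v_e · ln(m₀/m_f) = 3360.0 × ln(6.087) = 3360.0 × 1.8062 ≈ 6068.9 m/s.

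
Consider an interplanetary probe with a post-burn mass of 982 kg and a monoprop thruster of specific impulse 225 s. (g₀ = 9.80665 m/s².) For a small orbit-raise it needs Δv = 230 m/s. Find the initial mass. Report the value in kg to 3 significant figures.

v_e = Isp · g₀ = 225 × 9.80665 = 2206.5 m/s.
m₀/m_f = exp(Δv / v_e) = exp(230 / 2206.5) = exp(0.1042) = 1.1099.
m₀ = m_f × 1.1099 = 982 × 1.1099 = 1,089.92 kg.

initial mass ≈ 1090 kg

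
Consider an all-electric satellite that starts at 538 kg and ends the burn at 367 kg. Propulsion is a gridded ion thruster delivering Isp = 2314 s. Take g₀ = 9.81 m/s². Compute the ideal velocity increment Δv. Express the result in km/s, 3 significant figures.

Δv ≈ 8.68 km/s

v_e = Isp · g₀ = 2314 × 9.81 = 22700.3 m/s.
By the Tsiolkovsky rocket equation, Δv = v_e · ln(m₀/m_f) = 22700.3 × ln(1.466) = 22700.3 × 0.3825 ≈ 8682.8 m/s.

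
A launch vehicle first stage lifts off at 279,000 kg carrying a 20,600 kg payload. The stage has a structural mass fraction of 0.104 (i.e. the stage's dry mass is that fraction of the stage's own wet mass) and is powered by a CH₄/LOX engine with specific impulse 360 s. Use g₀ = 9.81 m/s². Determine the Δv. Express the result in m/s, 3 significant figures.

Stage wet mass = m₀ − payload = 279,000 − 20,600 = 258,400 kg.
Stage dry mass = ε × stage wet mass = 0.104 × 258,400 = 26,873.6 kg.
Burnout mass m_f = stage dry + payload = 26,873.6 + 20,600 = 47,473.6 kg.
v_e = Isp · g₀ = 360 × 9.81 = 3531.6 m/s.
Rocket equation: Δv = v_e · ln(279,000/47,473.6) = 3531.6 × ln(5.877) = 3531.6 × 1.7710 ≈ 6255 m/s.

Δv ≈ 6250 m/s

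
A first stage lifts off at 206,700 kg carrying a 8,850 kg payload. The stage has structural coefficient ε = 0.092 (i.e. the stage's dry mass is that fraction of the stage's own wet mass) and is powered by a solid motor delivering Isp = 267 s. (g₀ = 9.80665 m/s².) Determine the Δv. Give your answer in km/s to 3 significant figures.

Stage wet mass = m₀ − payload = 206,700 − 8,850 = 197,850 kg.
Stage dry mass = ε × stage wet mass = 0.092 × 197,850 = 18,202.2 kg.
Burnout mass m_f = stage dry + payload = 18,202.2 + 8,850 = 27,052.2 kg.
v_e = Isp · g₀ = 267 × 9.80665 = 2618.4 m/s.
From the ideal rocket equation, Δv = v_e · ln(206,700/27,052.2) = 2618.4 × ln(7.641) = 2618.4 × 2.0335 ≈ 5324 m/s.

Δv ≈ 5.32 km/s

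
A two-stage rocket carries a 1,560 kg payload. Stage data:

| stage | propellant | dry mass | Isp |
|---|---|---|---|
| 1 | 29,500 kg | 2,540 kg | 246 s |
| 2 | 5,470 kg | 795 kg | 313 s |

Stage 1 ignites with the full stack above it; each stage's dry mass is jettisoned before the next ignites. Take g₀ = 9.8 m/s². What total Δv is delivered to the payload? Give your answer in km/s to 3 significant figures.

Ignition mass of stage 1 = 29,500+2,540 + 5,470+795 + 1,560 = 39,865 kg.
Stage 1: m₀ = 39,865 kg, m_f = 39,865 − 29,500 = 10,365 kg; Δv = 246×9.8×ln(3.846) = 2410.8×1.3471 ≈ 3248 m/s.
Stage 2: m₀ = 7,825 kg, m_f = 7,825 − 5,470 = 2,355 kg; Δv = 313×9.8×ln(3.323) = 3067.4×1.2008 ≈ 3683 m/s.
Total Δv = 3248 + 3683 = 6931 m/s.

Δv ≈ 6.93 km/s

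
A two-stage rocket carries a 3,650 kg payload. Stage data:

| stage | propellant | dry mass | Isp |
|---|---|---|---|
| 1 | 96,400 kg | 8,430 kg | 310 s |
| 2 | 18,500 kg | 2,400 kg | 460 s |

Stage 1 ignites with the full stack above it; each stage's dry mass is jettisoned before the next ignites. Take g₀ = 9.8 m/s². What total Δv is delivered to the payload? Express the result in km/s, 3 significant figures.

Ignition mass of stage 1 = 96,400+8,430 + 18,500+2,400 + 3,650 = 129,380 kg.
Stage 1: m₀ = 129,380 kg, m_f = 129,380 − 96,400 = 32,980 kg; Δv = 310×9.8×ln(3.923) = 3038.0×1.3669 ≈ 4152 m/s.
Stage 2: m₀ = 24,550 kg, m_f = 24,550 − 18,500 = 6,050 kg; Δv = 460×9.8×ln(4.058) = 4508.0×1.4007 ≈ 6314 m/s.
Total Δv = 4152 + 6314 = 10466 m/s.

Δv ≈ 10.5 km/s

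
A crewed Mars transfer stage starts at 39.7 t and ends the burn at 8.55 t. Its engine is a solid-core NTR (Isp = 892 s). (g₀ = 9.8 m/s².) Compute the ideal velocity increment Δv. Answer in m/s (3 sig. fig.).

v_e = Isp · g₀ = 892 × 9.8 = 8741.6 m/s.
Rocket equation: Δv = v_e · ln(m₀/m_f) = 8741.6 × ln(4.643) = 8741.6 × 1.5354 ≈ 13422.0 m/s.

Δv ≈ 13400 m/s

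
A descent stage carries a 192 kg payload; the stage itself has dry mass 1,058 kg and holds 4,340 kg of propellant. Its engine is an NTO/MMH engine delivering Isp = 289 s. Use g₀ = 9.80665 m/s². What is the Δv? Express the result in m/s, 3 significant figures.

v_e = Isp · g₀ = 289 × 9.80665 = 2834.1 m/s.
m₀ = payload + dry + propellant = 192 + 1,058 + 4,340 = 5,590 kg.
m_f = payload + dry = 192 + 1,058 = 1,250 kg.
Δv = v_e · ln(m₀/m_f) = 2834.1 × ln(4.472) = 2834.1 × 1.4978 ≈ 4245.0 m/s.

Δv ≈ 4250 m/s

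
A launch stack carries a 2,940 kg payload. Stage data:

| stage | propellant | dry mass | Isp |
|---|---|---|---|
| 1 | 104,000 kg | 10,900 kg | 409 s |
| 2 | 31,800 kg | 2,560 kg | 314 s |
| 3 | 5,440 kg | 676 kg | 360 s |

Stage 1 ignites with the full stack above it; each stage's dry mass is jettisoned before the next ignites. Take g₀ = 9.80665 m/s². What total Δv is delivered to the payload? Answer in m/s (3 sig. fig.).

Ignition mass of stage 1 = 104,000+10,900 + 31,800+2,560 + 5,440+676 + 2,940 = 158,316 kg.
Stage 1: m₀ = 158,316 kg, m_f = 158,316 − 104,000 = 54,316 kg; Δv = 409×9.80665×ln(2.915) = 4010.9×1.0698 ≈ 4291 m/s.
Stage 2: m₀ = 43,416 kg, m_f = 43,416 − 31,800 = 11,616 kg; Δv = 314×9.80665×ln(3.738) = 3079.3×1.3184 ≈ 4060 m/s.
Stage 3: m₀ = 9,056 kg, m_f = 9,056 − 5,440 = 3,616 kg; Δv = 360×9.80665×ln(2.504) = 3530.4×0.9181 ≈ 3241 m/s.
Total Δv = 4291 + 4060 + 3241 = 11592 m/s.

Δv ≈ 11600 m/s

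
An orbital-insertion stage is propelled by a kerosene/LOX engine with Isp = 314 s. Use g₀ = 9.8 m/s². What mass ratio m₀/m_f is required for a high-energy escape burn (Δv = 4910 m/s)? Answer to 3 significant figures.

mass ratio ≈ 4.93

v_e = Isp · g₀ = 314 × 9.8 = 3077.2 m/s.
Rocket equation: m₀/m_f = exp(Δv / v_e) = exp(4910 / 3077.2) = exp(1.5956) = 4.9313.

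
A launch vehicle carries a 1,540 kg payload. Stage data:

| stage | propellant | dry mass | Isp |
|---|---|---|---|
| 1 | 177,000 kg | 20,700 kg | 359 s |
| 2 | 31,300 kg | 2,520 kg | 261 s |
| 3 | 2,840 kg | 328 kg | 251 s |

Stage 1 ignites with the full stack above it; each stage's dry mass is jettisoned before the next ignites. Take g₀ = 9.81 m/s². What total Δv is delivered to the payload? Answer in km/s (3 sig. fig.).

Ignition mass of stage 1 = 177,000+20,700 + 31,300+2,520 + 2,840+328 + 1,540 = 236,228 kg.
Stage 1: m₀ = 236,228 kg, m_f = 236,228 − 177,000 = 59,228 kg; Δv = 359×9.81×ln(3.988) = 3521.8×1.3834 ≈ 4872 m/s.
Stage 2: m₀ = 38,528 kg, m_f = 38,528 − 31,300 = 7,228 kg; Δv = 261×9.81×ln(5.33) = 2560.4×1.6734 ≈ 4285 m/s.
Stage 3: m₀ = 4,708 kg, m_f = 4,708 − 2,840 = 1,868 kg; Δv = 251×9.81×ln(2.52) = 2462.3×0.9244 ≈ 2276 m/s.
Total Δv = 4872 + 4285 + 2276 = 11433 m/s.

Δv ≈ 11.4 km/s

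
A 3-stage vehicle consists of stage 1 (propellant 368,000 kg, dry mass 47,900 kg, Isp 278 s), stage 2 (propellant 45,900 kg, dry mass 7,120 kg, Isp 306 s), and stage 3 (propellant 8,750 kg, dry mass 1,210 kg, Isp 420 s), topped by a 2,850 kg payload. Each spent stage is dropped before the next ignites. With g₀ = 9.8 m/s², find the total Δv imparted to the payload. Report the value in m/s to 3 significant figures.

Ignition mass of stage 1 = 368,000+47,900 + 45,900+7,120 + 8,750+1,210 + 2,850 = 481,730 kg.
Stage 1: m₀ = 481,730 kg, m_f = 481,730 − 368,000 = 113,730 kg; Δv = 278×9.8×ln(4.236) = 2724.4×1.4436 ≈ 3933 m/s.
Stage 2: m₀ = 65,830 kg, m_f = 65,830 − 45,900 = 19,930 kg; Δv = 306×9.8×ln(3.303) = 2998.8×1.1948 ≈ 3583 m/s.
Stage 3: m₀ = 12,810 kg, m_f = 12,810 − 8,750 = 4,060 kg; Δv = 420×9.8×ln(3.155) = 4116.0×1.1490 ≈ 4729 m/s.
Total Δv = 3933 + 3583 + 4729 = 12245 m/s.

Δv ≈ 12200 m/s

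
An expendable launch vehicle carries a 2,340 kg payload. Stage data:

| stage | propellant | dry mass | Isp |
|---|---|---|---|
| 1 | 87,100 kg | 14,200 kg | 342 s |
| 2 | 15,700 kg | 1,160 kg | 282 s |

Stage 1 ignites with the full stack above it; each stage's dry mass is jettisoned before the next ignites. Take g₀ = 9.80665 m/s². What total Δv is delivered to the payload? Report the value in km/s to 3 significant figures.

Δv ≈ 9.01 km/s

Ignition mass of stage 1 = 87,100+14,200 + 15,700+1,160 + 2,340 = 120,500 kg.
Stage 1: m₀ = 120,500 kg, m_f = 120,500 − 87,100 = 33,400 kg; Δv = 342×9.80665×ln(3.608) = 3353.9×1.2831 ≈ 4303 m/s.
Stage 2: m₀ = 19,200 kg, m_f = 19,200 − 15,700 = 3,500 kg; Δv = 282×9.80665×ln(5.486) = 2765.5×1.7021 ≈ 4707 m/s.
Total Δv = 4303 + 4707 = 9010 m/s.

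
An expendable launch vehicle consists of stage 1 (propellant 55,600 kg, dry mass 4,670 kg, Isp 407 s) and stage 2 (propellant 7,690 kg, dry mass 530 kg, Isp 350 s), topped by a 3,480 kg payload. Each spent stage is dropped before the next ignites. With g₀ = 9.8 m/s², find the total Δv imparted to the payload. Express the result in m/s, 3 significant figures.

Ignition mass of stage 1 = 55,600+4,670 + 7,690+530 + 3,480 = 71,970 kg.
Stage 1: m₀ = 71,970 kg, m_f = 71,970 − 55,600 = 16,370 kg; Δv = 407×9.8×ln(4.396) = 3988.6×1.4808 ≈ 5906 m/s.
Stage 2: m₀ = 11,700 kg, m_f = 11,700 − 7,690 = 4,010 kg; Δv = 350×9.8×ln(2.918) = 3430.0×1.0708 ≈ 3673 m/s.
Total Δv = 5906 + 3673 = 9579 m/s.

Δv ≈ 9580 m/s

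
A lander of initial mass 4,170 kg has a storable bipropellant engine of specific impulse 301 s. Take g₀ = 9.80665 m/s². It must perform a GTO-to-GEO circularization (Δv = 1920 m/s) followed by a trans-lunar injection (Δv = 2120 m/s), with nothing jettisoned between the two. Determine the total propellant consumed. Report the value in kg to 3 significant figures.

v_e = Isp · g₀ = 301 × 9.80665 = 2951.8 m/s.
After the first burn: m = 4170 × exp(−1920/2951.8) = 4170 × 0.52181 = 2,175.95 kg.
After the second burn: m = 2,175.95 × exp(−2120/2951.8) = 2,175.95 × 0.48763 = 1,061.06 kg.
Total propellant = m₀ − m_final = 4170 − 1,061.06 = 3,108.94 kg.

total propellant consumed ≈ 3110 kg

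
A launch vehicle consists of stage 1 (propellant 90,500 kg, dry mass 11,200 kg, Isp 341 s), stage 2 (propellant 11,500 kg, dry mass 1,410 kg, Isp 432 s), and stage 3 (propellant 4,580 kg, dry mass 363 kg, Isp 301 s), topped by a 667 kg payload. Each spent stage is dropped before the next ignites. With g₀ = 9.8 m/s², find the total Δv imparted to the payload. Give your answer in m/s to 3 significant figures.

Ignition mass of stage 1 = 90,500+11,200 + 11,500+1,410 + 4,580+363 + 667 = 120,220 kg.
Stage 1: m₀ = 120,220 kg, m_f = 120,220 − 90,500 = 29,720 kg; Δv = 341×9.8×ln(4.045) = 3341.8×1.3975 ≈ 4670 m/s.
Stage 2: m₀ = 18,520 kg, m_f = 18,520 − 11,500 = 7,020 kg; Δv = 432×9.8×ln(2.638) = 4233.6×0.9701 ≈ 4107 m/s.
Stage 3: m₀ = 5,610 kg, m_f = 5,610 − 4,580 = 1,030 kg; Δv = 301×9.8×ln(5.447) = 2949.8×1.6950 ≈ 5000 m/s.
Total Δv = 4670 + 4107 + 5000 = 13777 m/s.

Δv ≈ 13800 m/s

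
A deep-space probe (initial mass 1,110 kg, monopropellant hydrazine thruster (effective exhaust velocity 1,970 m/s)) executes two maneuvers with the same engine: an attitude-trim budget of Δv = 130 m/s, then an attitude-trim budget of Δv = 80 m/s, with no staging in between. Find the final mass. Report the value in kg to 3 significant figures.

final mass ≈ 998 kg

After the first burn: m = 1110 × exp(−130/1970.0) = 1110 × 0.93614 = 1,039.12 kg.
After the second burn: m = 1,039.12 × exp(−80/1970.0) = 1,039.12 × 0.96020 = 997.763 kg.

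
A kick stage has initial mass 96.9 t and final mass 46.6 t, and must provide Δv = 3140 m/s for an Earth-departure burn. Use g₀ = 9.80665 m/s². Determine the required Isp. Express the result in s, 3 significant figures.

ln(m₀/m_f) = ln(96900/46600) = ln(2.079) = 0.7321.
v_e = Δv / ln(m₀/m_f) = 3140 / 0.7321 = 4289.2 m/s.
Isp = v_e / g₀ = 4289.2 / 9.80665 = 437.4 s.

Isp ≈ 437 s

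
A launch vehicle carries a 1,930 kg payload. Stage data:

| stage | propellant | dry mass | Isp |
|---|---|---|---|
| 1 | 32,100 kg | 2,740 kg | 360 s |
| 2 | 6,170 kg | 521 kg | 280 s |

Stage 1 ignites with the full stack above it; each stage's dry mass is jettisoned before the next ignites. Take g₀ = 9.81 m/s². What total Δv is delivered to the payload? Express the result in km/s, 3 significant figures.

Ignition mass of stage 1 = 32,100+2,740 + 6,170+521 + 1,930 = 43,461 kg.
Stage 1: m₀ = 43,461 kg, m_f = 43,461 − 32,100 = 11,361 kg; Δv = 360×9.81×ln(3.825) = 3531.6×1.3417 ≈ 4738 m/s.
Stage 2: m₀ = 8,621 kg, m_f = 8,621 − 6,170 = 2,451 kg; Δv = 280×9.81×ln(3.517) = 2746.8×1.2577 ≈ 3455 m/s.
Total Δv = 4738 + 3455 = 8193 m/s.

Δv ≈ 8.19 km/s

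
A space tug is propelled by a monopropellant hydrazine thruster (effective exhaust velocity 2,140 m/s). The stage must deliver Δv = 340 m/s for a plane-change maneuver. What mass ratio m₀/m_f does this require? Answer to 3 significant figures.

mass ratio ≈ 1.17

From the ideal rocket equation, m₀/m_f = exp(Δv / v_e) = exp(340 / 2140.0) = exp(0.1589) = 1.1722.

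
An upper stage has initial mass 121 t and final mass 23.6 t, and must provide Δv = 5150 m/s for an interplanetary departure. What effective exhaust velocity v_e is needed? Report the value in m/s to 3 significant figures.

ln(m₀/m_f) = ln(121000/23600) = ln(5.127) = 1.6345.
Using Δv = v_e ln(m₀/m_f): v_e = Δv / ln(m₀/m_f) = 5150 / 1.6345 = 3150.7 m/s.

v_e ≈ 3150 m/s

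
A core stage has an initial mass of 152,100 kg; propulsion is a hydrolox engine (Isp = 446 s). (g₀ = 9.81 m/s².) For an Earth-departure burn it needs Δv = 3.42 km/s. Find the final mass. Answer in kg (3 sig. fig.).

v_e = Isp · g₀ = 446 × 9.81 = 4375.3 m/s.
By the Tsiolkovsky rocket equation, m₀/m_f = exp(Δv / v_e) = exp(3420 / 4375.3) = exp(0.7817) = 2.1851.
m_f = m₀ / 2.1851 = 152,100 / 2.1851 = 69,607.8 kg.

final mass ≈ 69600 kg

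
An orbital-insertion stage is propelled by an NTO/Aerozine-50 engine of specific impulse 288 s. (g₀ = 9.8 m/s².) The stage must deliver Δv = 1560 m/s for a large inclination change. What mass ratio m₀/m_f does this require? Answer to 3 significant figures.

v_e = Isp · g₀ = 288 × 9.8 = 2822.4 m/s.
m₀/m_f = exp(Δv / v_e) = exp(1560 / 2822.4) = exp(0.5527) = 1.7380.

mass ratio ≈ 1.74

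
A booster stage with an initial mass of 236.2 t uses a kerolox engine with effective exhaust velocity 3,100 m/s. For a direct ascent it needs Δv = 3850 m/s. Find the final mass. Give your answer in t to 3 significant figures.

final mass ≈ 68.2 t

m₀/m_f = exp(Δv / v_e) = exp(3850 / 3100.0) = exp(1.2419) = 3.4623.
m_f = m₀ / 3.4623 = 236.2 / 3.4623 = 68.2205 t.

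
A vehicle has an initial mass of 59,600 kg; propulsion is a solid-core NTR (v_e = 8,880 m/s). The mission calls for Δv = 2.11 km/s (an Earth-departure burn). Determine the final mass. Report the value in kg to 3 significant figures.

Using Δv = v_e ln(m₀/m_f): m₀/m_f = exp(Δv / v_e) = exp(2110 / 8880.0) = exp(0.2376) = 1.2682.
m_f = m₀ / 1.2682 = 59,600 / 1.2682 = 46,995.7 kg.

final mass ≈ 47000 kg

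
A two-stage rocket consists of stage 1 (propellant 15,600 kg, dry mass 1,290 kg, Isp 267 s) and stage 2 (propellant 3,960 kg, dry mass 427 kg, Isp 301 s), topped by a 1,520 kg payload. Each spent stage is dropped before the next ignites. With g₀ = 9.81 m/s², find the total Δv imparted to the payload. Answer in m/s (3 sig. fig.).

Δv ≈ 6300 m/s

Ignition mass of stage 1 = 15,600+1,290 + 3,960+427 + 1,520 = 22,797 kg.
Stage 1: m₀ = 22,797 kg, m_f = 22,797 − 15,600 = 7,197 kg; Δv = 267×9.81×ln(3.168) = 2619.3×1.1530 ≈ 3020 m/s.
Stage 2: m₀ = 5,907 kg, m_f = 5,907 − 3,960 = 1,947 kg; Δv = 301×9.81×ln(3.034) = 2952.8×1.1098 ≈ 3277 m/s.
Total Δv = 3020 + 3277 = 6297 m/s.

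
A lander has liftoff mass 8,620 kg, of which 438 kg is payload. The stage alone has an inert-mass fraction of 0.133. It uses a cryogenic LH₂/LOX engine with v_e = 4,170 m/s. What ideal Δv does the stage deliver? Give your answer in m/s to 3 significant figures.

Stage wet mass = m₀ − payload = 8,620 − 438 = 8,182 kg.
Stage dry mass = ε × stage wet mass = 0.133 × 8,182 = 1,088.21 kg.
Burnout mass m_f = stage dry + payload = 1,088.21 + 438 = 1,526.21 kg.
Δv = v_e · ln(8,620/1,526.21) = 4170.0 × ln(5.648) = 4170.0 × 1.7313 ≈ 7220 m/s.

Δv ≈ 7220 m/s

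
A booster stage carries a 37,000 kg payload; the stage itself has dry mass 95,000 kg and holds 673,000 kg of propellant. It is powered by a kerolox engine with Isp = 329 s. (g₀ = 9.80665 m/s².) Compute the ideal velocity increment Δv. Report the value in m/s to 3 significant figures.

Δv ≈ 5830 m/s

v_e = Isp · g₀ = 329 × 9.80665 = 3226.4 m/s.
m₀ = payload + dry + propellant = 37,000 + 95,000 + 673,000 = 805,000 kg.
m_f = payload + dry = 37,000 + 95,000 = 132,000 kg.
From the ideal rocket equation, Δv = v_e · ln(m₀/m_f) = 3226.4 × ln(6.098) = 3226.4 × 1.8080 ≈ 5833.4 m/s.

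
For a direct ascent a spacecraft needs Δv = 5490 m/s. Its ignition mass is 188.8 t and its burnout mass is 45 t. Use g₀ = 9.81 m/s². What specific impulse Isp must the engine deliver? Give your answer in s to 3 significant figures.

Isp ≈ 390 s

ln(m₀/m_f) = ln(188800/45000) = ln(4.196) = 1.4340.
v_e = Δv / ln(m₀/m_f) = 5490 / 1.4340 = 3828.4 m/s.
Isp = v_e / g₀ = 3828.4 / 9.81 = 390.3 s.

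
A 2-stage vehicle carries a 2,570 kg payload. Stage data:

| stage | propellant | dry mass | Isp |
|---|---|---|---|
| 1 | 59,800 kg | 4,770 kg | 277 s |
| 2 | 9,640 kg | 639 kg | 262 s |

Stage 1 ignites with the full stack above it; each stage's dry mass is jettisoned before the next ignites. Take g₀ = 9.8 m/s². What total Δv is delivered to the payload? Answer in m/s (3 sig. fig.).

Δv ≈ 7580 m/s

Ignition mass of stage 1 = 59,800+4,770 + 9,640+639 + 2,570 = 77,419 kg.
Stage 1: m₀ = 77,419 kg, m_f = 77,419 − 59,800 = 17,619 kg; Δv = 277×9.8×ln(4.394) = 2714.6×1.4803 ≈ 4018 m/s.
Stage 2: m₀ = 12,849 kg, m_f = 12,849 − 9,640 = 3,209 kg; Δv = 262×9.8×ln(4.004) = 2567.6×1.3873 ≈ 3562 m/s.
Total Δv = 4018 + 3562 = 7580 m/s.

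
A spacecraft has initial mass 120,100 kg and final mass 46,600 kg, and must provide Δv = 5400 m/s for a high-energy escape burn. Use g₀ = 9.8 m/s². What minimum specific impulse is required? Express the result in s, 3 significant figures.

Isp ≈ 582 s

ln(m₀/m_f) = ln(120100/46600) = ln(2.577) = 0.9467.
By the Tsiolkovsky rocket equation, v_e = Δv / ln(m₀/m_f) = 5400 / 0.9467 = 5703.9 m/s.
Isp = v_e / g₀ = 5703.9 / 9.8 = 582.0 s.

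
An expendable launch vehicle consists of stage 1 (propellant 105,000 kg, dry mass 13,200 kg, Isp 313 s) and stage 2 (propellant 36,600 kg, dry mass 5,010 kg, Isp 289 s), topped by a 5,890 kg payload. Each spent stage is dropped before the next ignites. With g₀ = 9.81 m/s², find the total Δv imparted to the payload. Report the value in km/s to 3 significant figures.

Ignition mass of stage 1 = 105,000+13,200 + 36,600+5,010 + 5,890 = 165,700 kg.
Stage 1: m₀ = 165,700 kg, m_f = 165,700 − 105,000 = 60,700 kg; Δv = 313×9.81×ln(2.73) = 3070.5×1.0042 ≈ 3084 m/s.
Stage 2: m₀ = 47,500 kg, m_f = 47,500 − 36,600 = 10,900 kg; Δv = 289×9.81×ln(4.358) = 2835.1×1.4720 ≈ 4173 m/s.
Total Δv = 3084 + 4173 = 7257 m/s.

Δv ≈ 7.26 km/s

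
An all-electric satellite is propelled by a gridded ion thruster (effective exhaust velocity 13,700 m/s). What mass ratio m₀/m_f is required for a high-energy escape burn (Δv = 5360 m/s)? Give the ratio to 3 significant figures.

m₀/m_f = exp(Δv / v_e) = exp(5360 / 13700.0) = exp(0.3912) = 1.4788.

mass ratio ≈ 1.48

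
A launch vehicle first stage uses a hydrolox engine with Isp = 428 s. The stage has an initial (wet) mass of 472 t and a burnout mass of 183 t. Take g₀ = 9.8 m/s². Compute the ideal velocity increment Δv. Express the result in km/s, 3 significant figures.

v_e = Isp · g₀ = 428 × 9.8 = 4194.4 m/s.
Δv = v_e · ln(m₀/m_f) = 4194.4 × ln(2.579) = 4194.4 × 0.9475 ≈ 3974.2 m/s.

Δv ≈ 3.97 km/s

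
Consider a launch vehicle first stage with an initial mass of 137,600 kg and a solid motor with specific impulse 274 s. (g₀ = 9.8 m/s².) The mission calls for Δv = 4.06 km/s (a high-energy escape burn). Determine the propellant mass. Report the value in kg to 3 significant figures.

propellant mass ≈ 107000 kg

v_e = Isp · g₀ = 274 × 9.8 = 2685.2 m/s.
From the ideal rocket equation, m₀/m_f = exp(Δv / v_e) = exp(4060 / 2685.2) = exp(1.5120) = 4.5358.
m_f = 137,600 / 4.5358 = 30,336.4 kg, so propellant = m₀ − m_f = 137,600 − 30,336.4 = 107,263.6 kg.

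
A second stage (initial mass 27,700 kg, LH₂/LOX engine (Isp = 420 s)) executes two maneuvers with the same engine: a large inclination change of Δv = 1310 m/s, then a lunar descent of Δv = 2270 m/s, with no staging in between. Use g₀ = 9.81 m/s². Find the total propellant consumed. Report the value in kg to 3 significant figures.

v_e = Isp · g₀ = 420 × 9.81 = 4120.2 m/s.
After the first burn: m = 27700 × exp(−1310/4120.2) = 27700 × 0.72764 = 20,155.6 kg.
After the second burn: m = 20,155.6 × exp(−2270/4120.2) = 20,155.6 × 0.57641 = 11,617.9 kg.
Total propellant = m₀ − m_final = 27700 − 11,617.9 = 16,082.1 kg.

total propellant consumed ≈ 16100 kg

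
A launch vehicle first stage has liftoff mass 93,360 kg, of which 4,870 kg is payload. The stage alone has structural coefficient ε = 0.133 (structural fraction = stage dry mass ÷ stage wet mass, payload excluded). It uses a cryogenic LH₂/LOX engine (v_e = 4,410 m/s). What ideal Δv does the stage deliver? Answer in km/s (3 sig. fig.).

Stage wet mass = m₀ − payload = 93,360 − 4,870 = 88,490 kg.
Stage dry mass = ε × stage wet mass = 0.133 × 88,490 = 11,769.2 kg.
Burnout mass m_f = stage dry + payload = 11,769.2 + 4,870 = 16,639.2 kg.
Δv = v_e · ln(93,360/16,639.2) = 4410.0 × ln(5.611) = 4410.0 × 1.7247 ≈ 7606 m/s.

Δv ≈ 7.61 km/s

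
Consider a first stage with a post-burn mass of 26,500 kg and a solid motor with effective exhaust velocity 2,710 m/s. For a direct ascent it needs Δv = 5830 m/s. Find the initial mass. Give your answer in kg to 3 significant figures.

m₀/m_f = exp(Δv / v_e) = exp(5830 / 2710.0) = exp(2.1513) = 8.5960.
m₀ = m_f × 8.5960 = 26,500 × 8.5960 = 227,794 kg.

initial mass ≈ 228000 kg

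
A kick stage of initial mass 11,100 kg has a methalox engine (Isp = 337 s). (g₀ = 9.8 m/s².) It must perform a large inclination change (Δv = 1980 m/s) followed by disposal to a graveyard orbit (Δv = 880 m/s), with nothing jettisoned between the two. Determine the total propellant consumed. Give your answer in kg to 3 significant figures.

total propellant consumed ≈ 6430 kg

v_e = Isp · g₀ = 337 × 9.8 = 3302.6 m/s.
After the first burn: m = 11100 × exp(−1980/3302.6) = 11100 × 0.54907 = 6,094.68 kg.
After the second burn: m = 6,094.68 × exp(−880/3302.6) = 6,094.68 × 0.76609 = 4,669.07 kg.
Total propellant = m₀ − m_final = 11100 − 4,669.07 = 6,430.93 kg.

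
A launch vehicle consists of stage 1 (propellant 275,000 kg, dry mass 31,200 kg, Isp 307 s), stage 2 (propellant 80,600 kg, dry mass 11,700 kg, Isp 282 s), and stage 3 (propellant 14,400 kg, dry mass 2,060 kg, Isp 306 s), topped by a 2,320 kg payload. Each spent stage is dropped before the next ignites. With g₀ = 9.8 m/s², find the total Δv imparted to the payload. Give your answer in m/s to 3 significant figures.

Δv ≈ 11200 m/s

Ignition mass of stage 1 = 275,000+31,200 + 80,600+11,700 + 14,400+2,060 + 2,320 = 417,280 kg.
Stage 1: m₀ = 417,280 kg, m_f = 417,280 − 275,000 = 142,280 kg; Δv = 307×9.8×ln(2.933) = 3008.6×1.0760 ≈ 3237 m/s.
Stage 2: m₀ = 111,080 kg, m_f = 111,080 − 80,600 = 30,480 kg; Δv = 282×9.8×ln(3.644) = 2763.6×1.2932 ≈ 3574 m/s.
Stage 3: m₀ = 18,780 kg, m_f = 18,780 − 14,400 = 4,380 kg; Δv = 306×9.8×ln(4.288) = 2998.8×1.4557 ≈ 4365 m/s.
Total Δv = 3237 + 3574 + 4365 = 11176 m/s.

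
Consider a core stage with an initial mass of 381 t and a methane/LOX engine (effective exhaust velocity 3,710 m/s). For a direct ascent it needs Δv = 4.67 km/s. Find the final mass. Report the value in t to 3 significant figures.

Using Δv = v_e ln(m₀/m_f): m₀/m_f = exp(Δv / v_e) = exp(4670 / 3710.0) = exp(1.2588) = 3.5211.
m_f = m₀ / 3.5211 = 381 / 3.5211 = 108.205 t.

final mass ≈ 108 t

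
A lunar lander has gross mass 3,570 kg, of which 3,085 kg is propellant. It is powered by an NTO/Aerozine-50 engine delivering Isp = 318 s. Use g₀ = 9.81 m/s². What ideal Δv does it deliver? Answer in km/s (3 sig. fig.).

v_e = Isp · g₀ = 318 × 9.81 = 3119.6 m/s.
m_f = m₀ − m_prop = 3,570 − 3,085 = 485 kg.
Δv = v_e · ln(m₀/m_f) = 3119.6 × ln(7.361) = 3119.6 × 1.9962 ≈ 6227.2 m/s.

Δv ≈ 6.23 km/s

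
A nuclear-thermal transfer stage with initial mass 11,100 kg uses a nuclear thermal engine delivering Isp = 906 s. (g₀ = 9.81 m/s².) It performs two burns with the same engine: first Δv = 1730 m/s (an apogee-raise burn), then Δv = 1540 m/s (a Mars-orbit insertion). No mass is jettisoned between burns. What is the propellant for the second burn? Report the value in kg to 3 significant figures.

propellant for the second burn ≈ 1450 kg

v_e = Isp · g₀ = 906 × 9.81 = 8887.9 m/s.
After the first burn: m = 11100 × exp(−1730/8887.9) = 11100 × 0.82312 = 9,136.63 kg.
After the second burn: m = 9,136.63 × exp(−1540/8887.9) = 9,136.63 × 0.84091 = 7,683.08 kg.
Second-burn propellant = 9,136.63 − 7,683.08 = 1,453.55 kg.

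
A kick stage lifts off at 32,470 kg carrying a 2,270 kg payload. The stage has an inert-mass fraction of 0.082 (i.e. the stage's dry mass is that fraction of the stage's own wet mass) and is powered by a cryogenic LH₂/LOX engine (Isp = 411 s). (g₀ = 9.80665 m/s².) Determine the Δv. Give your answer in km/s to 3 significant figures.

Δv ≈ 7.75 km/s

Stage wet mass = m₀ − payload = 32,470 − 2,270 = 30,200 kg.
Stage dry mass = ε × stage wet mass = 0.082 × 30,200 = 2,476.4 kg.
Burnout mass m_f = stage dry + payload = 2,476.4 + 2,270 = 4,746.4 kg.
v_e = Isp · g₀ = 411 × 9.80665 = 4030.5 m/s.
Using Δv = v_e ln(m₀/m_f): Δv = v_e · ln(32,470/4,746.4) = 4030.5 × ln(6.841) = 4030.5 × 1.9229 ≈ 7750 m/s.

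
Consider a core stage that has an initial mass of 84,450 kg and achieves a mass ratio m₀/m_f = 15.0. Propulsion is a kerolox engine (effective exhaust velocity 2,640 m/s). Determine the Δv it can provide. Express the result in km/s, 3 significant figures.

Δv = v_e · ln(15.0) = 2640.0 × 2.7081 ≈ 7149.3 m/s.

Δv ≈ 7.15 km/s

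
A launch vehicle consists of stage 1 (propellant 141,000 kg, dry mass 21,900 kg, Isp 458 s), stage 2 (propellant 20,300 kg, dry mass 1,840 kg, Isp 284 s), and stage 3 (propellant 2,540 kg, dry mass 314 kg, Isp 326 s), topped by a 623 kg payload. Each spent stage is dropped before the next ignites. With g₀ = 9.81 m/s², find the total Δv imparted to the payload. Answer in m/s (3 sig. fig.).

Δv ≈ 14800 m/s

Ignition mass of stage 1 = 141,000+21,900 + 20,300+1,840 + 2,540+314 + 623 = 188,517 kg.
Stage 1: m₀ = 188,517 kg, m_f = 188,517 − 141,000 = 47,517 kg; Δv = 458×9.81×ln(3.967) = 4493.0×1.3781 ≈ 6192 m/s.
Stage 2: m₀ = 25,617 kg, m_f = 25,617 − 20,300 = 5,317 kg; Δv = 284×9.81×ln(4.818) = 2786.0×1.5723 ≈ 4381 m/s.
Stage 3: m₀ = 3,477 kg, m_f = 3,477 − 2,540 = 937 kg; Δv = 326×9.81×ln(3.711) = 3198.1×1.3112 ≈ 4193 m/s.
Total Δv = 6192 + 4381 + 4193 = 14766 m/s.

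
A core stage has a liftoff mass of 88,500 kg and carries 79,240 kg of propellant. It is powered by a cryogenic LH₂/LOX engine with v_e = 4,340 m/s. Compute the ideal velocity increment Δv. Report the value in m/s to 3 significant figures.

m_f = m₀ − m_prop = 88,500 − 79,240 = 9,260 kg.
By the Tsiolkovsky rocket equation, Δv = v_e · ln(m₀/m_f) = 4340.0 × ln(9.557) = 4340.0 × 2.2573 ≈ 9796.7 m/s.

Δv ≈ 9800 m/s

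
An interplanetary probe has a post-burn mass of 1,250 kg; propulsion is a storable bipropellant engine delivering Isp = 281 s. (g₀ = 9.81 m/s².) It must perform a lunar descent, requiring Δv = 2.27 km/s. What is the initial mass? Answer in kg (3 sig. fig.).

v_e = Isp · g₀ = 281 × 9.81 = 2756.6 m/s.
Rocket equation: m₀/m_f = exp(Δv / v_e) = exp(2270 / 2756.6) = exp(0.8235) = 2.2784.
m₀ = m_f × 2.2784 = 1,250 × 2.2784 = 2,848 kg.

initial mass ≈ 2850 kg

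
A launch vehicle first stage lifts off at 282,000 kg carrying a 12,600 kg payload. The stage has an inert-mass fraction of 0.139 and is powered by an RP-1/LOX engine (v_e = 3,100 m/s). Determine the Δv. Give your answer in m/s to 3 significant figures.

Stage wet mass = m₀ − payload = 282,000 − 12,600 = 269,400 kg.
Stage dry mass = ε × stage wet mass = 0.139 × 269,400 = 37,446.6 kg.
Burnout mass m_f = stage dry + payload = 37,446.6 + 12,600 = 50,046.6 kg.
By the Tsiolkovsky rocket equation, Δv = v_e · ln(282,000/50,046.6) = 3100.0 × ln(5.635) = 3100.0 × 1.7290 ≈ 5360 m/s.

Δv ≈ 5360 m/s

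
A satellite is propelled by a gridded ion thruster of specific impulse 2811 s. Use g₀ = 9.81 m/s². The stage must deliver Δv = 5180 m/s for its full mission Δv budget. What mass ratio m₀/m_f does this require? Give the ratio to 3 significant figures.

mass ratio ≈ 1.21

v_e = Isp · g₀ = 2811 × 9.81 = 27575.9 m/s.
Using Δv = v_e ln(m₀/m_f): m₀/m_f = exp(Δv / v_e) = exp(5180 / 27575.9) = exp(0.1878) = 1.2066.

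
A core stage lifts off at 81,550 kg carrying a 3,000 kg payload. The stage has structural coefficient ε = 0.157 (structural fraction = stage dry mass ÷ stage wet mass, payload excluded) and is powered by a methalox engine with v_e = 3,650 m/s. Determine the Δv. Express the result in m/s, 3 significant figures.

Stage wet mass = m₀ − payload = 81,550 − 3,000 = 78,550 kg.
Stage dry mass = ε × stage wet mass = 0.157 × 78,550 = 12,332.4 kg.
Burnout mass m_f = stage dry + payload = 12,332.4 + 3,000 = 15,332.4 kg.
Using Δv = v_e ln(m₀/m_f): Δv = v_e · ln(81,550/15,332.4) = 3650.0 × ln(5.319) = 3650.0 × 1.6712 ≈ 6100 m/s.

Δv ≈ 6100 m/s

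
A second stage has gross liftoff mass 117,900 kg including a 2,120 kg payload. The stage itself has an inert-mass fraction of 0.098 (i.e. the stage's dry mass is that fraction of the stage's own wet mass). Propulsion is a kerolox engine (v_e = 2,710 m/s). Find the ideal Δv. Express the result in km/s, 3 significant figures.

Stage wet mass = m₀ − payload = 117,900 − 2,120 = 115,780 kg.
Stage dry mass = ε × stage wet mass = 0.098 × 115,780 = 11,346.4 kg.
Burnout mass m_f = stage dry + payload = 11,346.4 + 2,120 = 13,466.4 kg.
By the Tsiolkovsky rocket equation, Δv = v_e · ln(117,900/13,466.4) = 2710.0 × ln(8.755) = 2710.0 × 2.1696 ≈ 5880 m/s.

Δv ≈ 5.88 km/s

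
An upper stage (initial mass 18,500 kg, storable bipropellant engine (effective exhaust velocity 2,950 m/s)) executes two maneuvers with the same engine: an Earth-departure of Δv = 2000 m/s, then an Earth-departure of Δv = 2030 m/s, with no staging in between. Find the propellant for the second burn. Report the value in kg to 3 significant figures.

After the first burn: m = 18500 × exp(−2000/2950.0) = 18500 × 0.50765 = 9,391.53 kg.
After the second burn: m = 9,391.53 × exp(−2030/2950.0) = 9,391.53 × 0.50251 = 4,719.34 kg.
Second-burn propellant = 9,391.53 − 4,719.34 = 4,672.19 kg.

propellant for the second burn ≈ 4670 kg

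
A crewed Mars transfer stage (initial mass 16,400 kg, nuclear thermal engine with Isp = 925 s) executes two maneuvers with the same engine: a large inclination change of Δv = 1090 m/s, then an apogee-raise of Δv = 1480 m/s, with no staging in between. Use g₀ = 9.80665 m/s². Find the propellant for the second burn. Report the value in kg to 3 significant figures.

v_e = Isp · g₀ = 925 × 9.80665 = 9071.2 m/s.
After the first burn: m = 16400 × exp(−1090/9071.2) = 16400 × 0.88678 = 14,543.2 kg.
After the second burn: m = 14,543.2 × exp(−1480/9071.2) = 14,543.2 × 0.84946 = 12,353.9 kg.
Second-burn propellant = 14,543.2 − 12,353.9 = 2,189.3 kg.

propellant for the second burn ≈ 2190 kg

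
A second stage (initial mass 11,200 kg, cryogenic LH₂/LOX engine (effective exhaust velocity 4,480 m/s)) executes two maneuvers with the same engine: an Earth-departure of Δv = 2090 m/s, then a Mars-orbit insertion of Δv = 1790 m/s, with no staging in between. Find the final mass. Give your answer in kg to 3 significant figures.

After the first burn: m = 11200 × exp(−2090/4480.0) = 11200 × 0.62718 = 7,024.42 kg.
After the second burn: m = 7,024.42 × exp(−1790/4480.0) = 7,024.42 × 0.67062 = 4,710.72 kg.

final mass ≈ 4710 kg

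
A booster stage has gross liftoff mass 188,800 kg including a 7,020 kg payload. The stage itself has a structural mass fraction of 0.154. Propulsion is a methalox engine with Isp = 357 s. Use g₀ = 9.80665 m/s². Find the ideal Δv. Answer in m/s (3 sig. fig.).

Δv ≈ 5900 m/s

Stage wet mass = m₀ − payload = 188,800 − 7,020 = 181,780 kg.
Stage dry mass = ε × stage wet mass = 0.154 × 181,780 = 27,994.1 kg.
Burnout mass m_f = stage dry + payload = 27,994.1 + 7,020 = 35,014.1 kg.
v_e = Isp · g₀ = 357 × 9.80665 = 3501.0 m/s.
Δv = v_e · ln(188,800/35,014.1) = 3501.0 × ln(5.392) = 3501.0 × 1.6849 ≈ 5899 m/s.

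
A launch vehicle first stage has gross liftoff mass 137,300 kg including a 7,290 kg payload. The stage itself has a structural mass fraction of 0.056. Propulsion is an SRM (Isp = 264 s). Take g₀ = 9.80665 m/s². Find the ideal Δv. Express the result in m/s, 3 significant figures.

Stage wet mass = m₀ − payload = 137,300 − 7,290 = 130,010 kg.
Stage dry mass = ε × stage wet mass = 0.056 × 130,010 = 7,280.56 kg.
Burnout mass m_f = stage dry + payload = 7,280.56 + 7,290 = 14,570.56 kg.
v_e = Isp · g₀ = 264 × 9.80665 = 2589.0 m/s.
Using Δv = v_e ln(m₀/m_f): Δv = v_e · ln(137,300/14,570.56) = 2589.0 × ln(9.423) = 2589.0 × 2.2432 ≈ 5807 m/s.

Δv ≈ 5810 m/s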